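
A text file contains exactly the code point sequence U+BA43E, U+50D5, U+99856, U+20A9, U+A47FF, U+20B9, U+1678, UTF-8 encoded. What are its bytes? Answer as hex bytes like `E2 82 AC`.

F2 BA 90 BE E5 83 95 F2 99 A1 96 E2 82 A9 F2 A4 9F BF E2 82 B9 E1 99 B8

U+BA43E: 4-byte form → F2 BA 90 BE.
U+50D5: 3-byte form → E5 83 95.
U+99856: 4-byte form → F2 99 A1 96.
U+20A9: 3-byte form → E2 82 A9.
U+A47FF: 4-byte form → F2 A4 9F BF.
U+20B9: 3-byte form → E2 82 B9.
U+1678: 3-byte form → E1 99 B8.
Concatenated (24 bytes): F2 BA 90 BE E5 83 95 F2 99 A1 96 E2 82 A9 F2 A4 9F BF E2 82 B9 E1 99 B8.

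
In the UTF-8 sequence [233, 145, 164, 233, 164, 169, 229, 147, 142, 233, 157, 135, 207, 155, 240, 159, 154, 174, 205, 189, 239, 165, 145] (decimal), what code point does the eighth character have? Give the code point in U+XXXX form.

U+F951

Offset 0: leading byte 0xE9 = 11101001 → 3-byte char #1 = E9 91 A4.
Offset 3: leading byte 0xE9 = 11101001 → 3-byte char #2 = E9 A4 A9.
Offset 6: leading byte 0xE5 = 11100101 → 3-byte char #3 = E5 93 8E.
Offset 9: leading byte 0xE9 = 11101001 → 3-byte char #4 = E9 9D 87.
Offset 12: leading byte 0xCF = 11001111 → 2-byte char #5 = CF 9B.
Offset 14: leading byte 0xF0 = 11110000 → 4-byte char #6 = F0 9F 9A AE.
Offset 18: leading byte 0xCD = 11001101 → 2-byte char #7 = CD BD.
Offset 20: leading byte 0xEF = 11101111 → 3-byte char #8 = EF A5 91.
Leading byte 0xEF = 11101111 matches 1110xxxx → 3-byte sequence.
Byte 1: 0xEF = 11101111, payload 1111 (4 bits).
Byte 2: 0xA5 = 10100101 (10xxxxxx ✓), payload 100101.
Byte 3: 0x91 = 10010001 (10xxxxxx ✓), payload 010001.
Concatenate: 1111100101010001 = 0xF951 (16 bits → U+F951).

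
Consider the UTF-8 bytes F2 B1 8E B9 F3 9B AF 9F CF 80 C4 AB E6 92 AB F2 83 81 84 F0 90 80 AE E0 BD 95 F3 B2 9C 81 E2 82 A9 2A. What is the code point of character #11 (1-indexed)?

U+002A

Offset 0: leading byte 0xF2 = 11110010 → 4-byte char #1 = F2 B1 8E B9.
Offset 4: leading byte 0xF3 = 11110011 → 4-byte char #2 = F3 9B AF 9F.
Offset 8: leading byte 0xCF = 11001111 → 2-byte char #3 = CF 80.
Offset 10: leading byte 0xC4 = 11000100 → 2-byte char #4 = C4 AB.
Offset 12: leading byte 0xE6 = 11100110 → 3-byte char #5 = E6 92 AB.
Offset 15: leading byte 0xF2 = 11110010 → 4-byte char #6 = F2 83 81 84.
Offset 19: leading byte 0xF0 = 11110000 → 4-byte char #7 = F0 90 80 AE.
Offset 23: leading byte 0xE0 = 11100000 → 3-byte char #8 = E0 BD 95.
Offset 26: leading byte 0xF3 = 11110011 → 4-byte char #9 = F3 B2 9C 81.
Offset 30: leading byte 0xE2 = 11100010 → 3-byte char #10 = E2 82 A9.
Offset 33: leading byte 0x2A = 00101010 → 1-byte char #11 = 2A.
Leading byte 0x2A = 00101010 matches 0xxxxxxx → 1-byte sequence.
Byte 1: 0x2A = 00101010, payload 0101010 (7 bits).
Concatenate: 0101010 = 0x2A (7 bits → U+002A).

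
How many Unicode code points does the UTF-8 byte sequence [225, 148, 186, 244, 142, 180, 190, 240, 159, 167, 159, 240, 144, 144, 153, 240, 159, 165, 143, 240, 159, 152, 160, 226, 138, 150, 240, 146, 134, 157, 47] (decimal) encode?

Byte at offset 0: 0xE1 = 11100001 → 3-byte char (#1). Advance 3.
Byte at offset 3: 0xF4 = 11110100 → 4-byte char (#2). Advance 4.
Byte at offset 7: 0xF0 = 11110000 → 4-byte char (#3). Advance 4.
Byte at offset 11: 0xF0 = 11110000 → 4-byte char (#4). Advance 4.
Byte at offset 15: 0xF0 = 11110000 → 4-byte char (#5). Advance 4.
Byte at offset 19: 0xF0 = 11110000 → 4-byte char (#6). Advance 4.
Byte at offset 23: 0xE2 = 11100010 → 3-byte char (#7). Advance 3.
Byte at offset 26: 0xF0 = 11110000 → 4-byte char (#8). Advance 4.
Byte at offset 30: 0x2F = 00101111 → 1-byte char (#9). Advance 1.
Reached end at offset 31 after 9 code points.

9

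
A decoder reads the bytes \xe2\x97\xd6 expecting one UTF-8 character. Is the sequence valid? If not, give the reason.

Leading byte 0xE2 = 11100010 → 3-byte form.
Byte 3 is 0xD6 = 11010110, which is not 10xxxxxx — expected a continuation byte.

invalid (non-continuation byte where continuation expected)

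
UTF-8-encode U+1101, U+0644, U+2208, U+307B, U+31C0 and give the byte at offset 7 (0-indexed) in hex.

0x88

U+1101 → 3-byte form E1 84 81 at offsets 0–2.
U+0644 → 2-byte form D9 84 at offsets 3–4.
U+2208 → 3-byte form E2 88 88 at offsets 5–7.
Offset 7 falls in char 3's range; it's byte 3 of E2 88 88 = 0x88.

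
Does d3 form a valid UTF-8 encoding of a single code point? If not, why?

Leading byte 0xD3 = 11010011 → 2-byte form, but only 1 byte is present.

invalid (sequence truncated)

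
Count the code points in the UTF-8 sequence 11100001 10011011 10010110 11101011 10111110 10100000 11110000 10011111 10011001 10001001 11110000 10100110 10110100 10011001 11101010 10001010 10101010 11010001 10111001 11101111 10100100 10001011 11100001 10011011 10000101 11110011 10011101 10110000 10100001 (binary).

9

Byte at offset 0: 0xE1 = 11100001 → 3-byte char (#1). Advance 3.
Byte at offset 3: 0xEB = 11101011 → 3-byte char (#2). Advance 3.
Byte at offset 6: 0xF0 = 11110000 → 4-byte char (#3). Advance 4.
Byte at offset 10: 0xF0 = 11110000 → 4-byte char (#4). Advance 4.
Byte at offset 14: 0xEA = 11101010 → 3-byte char (#5). Advance 3.
Byte at offset 17: 0xD1 = 11010001 → 2-byte char (#6). Advance 2.
Byte at offset 19: 0xEF = 11101111 → 3-byte char (#7). Advance 3.
Byte at offset 22: 0xE1 = 11100001 → 3-byte char (#8). Advance 3.
Byte at offset 25: 0xF3 = 11110011 → 4-byte char (#9). Advance 4.
Reached end at offset 29 after 9 code points.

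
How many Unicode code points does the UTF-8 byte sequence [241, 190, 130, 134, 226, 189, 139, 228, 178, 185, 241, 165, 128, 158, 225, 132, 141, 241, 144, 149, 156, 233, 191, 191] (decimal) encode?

7

Byte at offset 0: 0xF1 = 11110001 → 4-byte char (#1). Advance 4.
Byte at offset 4: 0xE2 = 11100010 → 3-byte char (#2). Advance 3.
Byte at offset 7: 0xE4 = 11100100 → 3-byte char (#3). Advance 3.
Byte at offset 10: 0xF1 = 11110001 → 4-byte char (#4). Advance 4.
Byte at offset 14: 0xE1 = 11100001 → 3-byte char (#5). Advance 3.
Byte at offset 17: 0xF1 = 11110001 → 4-byte char (#6). Advance 4.
Byte at offset 21: 0xE9 = 11101001 → 3-byte char (#7). Advance 3.
Reached end at offset 24 after 7 code points.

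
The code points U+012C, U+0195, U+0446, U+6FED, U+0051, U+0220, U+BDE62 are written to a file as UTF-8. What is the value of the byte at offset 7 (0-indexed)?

U+012C → 2-byte form C4 AC at offsets 0–1.
U+0195 → 2-byte form C6 95 at offsets 2–3.
U+0446 → 2-byte form D1 86 at offsets 4–5.
U+6FED → 3-byte form E6 BF AD at offsets 6–8.
Offset 7 falls in char 4's range; it's byte 2 of E6 BF AD = 0xBF.

0xBF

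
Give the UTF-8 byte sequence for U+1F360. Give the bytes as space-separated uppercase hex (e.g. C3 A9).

F0 9F 8D A0

U+1F360 = 0x1F360 = 127840 decimal. In range U+10000–U+10FFFF → 4-byte form: 11110xxx 10xxxxxx 10xxxxxx 10xxxxxx.
Binary (21 bits): 000011111001101100000.
Split 3+6+6+6: 000 | 011111 | 001101 | 100000.
Byte 1: 11110000 = 0xF0.
Byte 2: 10011111 = 0x9F.
Byte 3: 10001101 = 0x8D.
Byte 4: 10100000 = 0xA0.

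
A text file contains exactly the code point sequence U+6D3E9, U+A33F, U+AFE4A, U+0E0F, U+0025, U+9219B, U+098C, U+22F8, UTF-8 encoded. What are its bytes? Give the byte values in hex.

F1 AD 8F A9 EA 8C BF F2 AF B9 8A E0 B8 8F 25 F2 92 86 9B E0 A6 8C E2 8B B8

U+6D3E9: 4-byte form → F1 AD 8F A9.
U+A33F: 3-byte form → EA 8C BF.
U+AFE4A: 4-byte form → F2 AF B9 8A.
U+0E0F: 3-byte form → E0 B8 8F.
U+0025: 1-byte form → 25.
U+9219B: 4-byte form → F2 92 86 9B.
U+098C: 3-byte form → E0 A6 8C.
U+22F8: 3-byte form → E2 8B B8.
Concatenated (25 bytes): F1 AD 8F A9 EA 8C BF F2 AF B9 8A E0 B8 8F 25 F2 92 86 9B E0 A6 8C E2 8B B8.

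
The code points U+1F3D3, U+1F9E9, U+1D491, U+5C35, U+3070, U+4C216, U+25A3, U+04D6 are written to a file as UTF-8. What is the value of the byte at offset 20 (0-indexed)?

U+1F3D3 → 4-byte form F0 9F 8F 93 at offsets 0–3.
U+1F9E9 → 4-byte form F0 9F A7 A9 at offsets 4–7.
U+1D491 → 4-byte form F0 9D 92 91 at offsets 8–11.
U+5C35 → 3-byte form E5 B0 B5 at offsets 12–14.
U+3070 → 3-byte form E3 81 B0 at offsets 15–17.
U+4C216 → 4-byte form F1 8C 88 96 at offsets 18–21.
Offset 20 falls in char 6's range; it's byte 3 of F1 8C 88 96 = 0x88.

0x88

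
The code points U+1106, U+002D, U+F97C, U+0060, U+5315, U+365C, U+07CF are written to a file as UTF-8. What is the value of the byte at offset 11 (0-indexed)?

U+1106 → 3-byte form E1 84 86 at offsets 0–2.
U+002D → 1-byte form 2D at offsets 3–3.
U+F97C → 3-byte form EF A5 BC at offsets 4–6.
U+0060 → 1-byte form 60 at offsets 7–7.
U+5315 → 3-byte form E5 8C 95 at offsets 8–10.
U+365C → 3-byte form E3 99 9C at offsets 11–13.
Offset 11 falls in char 6's range; it's byte 1 of E3 99 9C = 0xE3.

0xE3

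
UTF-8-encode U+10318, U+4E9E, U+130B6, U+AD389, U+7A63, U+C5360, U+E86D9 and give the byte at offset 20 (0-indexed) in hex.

U+10318 → 4-byte form F0 90 8C 98 at offsets 0–3.
U+4E9E → 3-byte form E4 BA 9E at offsets 4–6.
U+130B6 → 4-byte form F0 93 82 B6 at offsets 7–10.
U+AD389 → 4-byte form F2 AD 8E 89 at offsets 11–14.
U+7A63 → 3-byte form E7 A9 A3 at offsets 15–17.
U+C5360 → 4-byte form F3 85 8D A0 at offsets 18–21.
Offset 20 falls in char 6's range; it's byte 3 of F3 85 8D A0 = 0x8D.

0x8D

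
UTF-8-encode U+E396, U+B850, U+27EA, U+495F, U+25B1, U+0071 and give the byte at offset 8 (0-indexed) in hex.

0xAA

U+E396 → 3-byte form EE 8E 96 at offsets 0–2.
U+B850 → 3-byte form EB A1 90 at offsets 3–5.
U+27EA → 3-byte form E2 9F AA at offsets 6–8.
Offset 8 falls in char 3's range; it's byte 3 of E2 9F AA = 0xAA.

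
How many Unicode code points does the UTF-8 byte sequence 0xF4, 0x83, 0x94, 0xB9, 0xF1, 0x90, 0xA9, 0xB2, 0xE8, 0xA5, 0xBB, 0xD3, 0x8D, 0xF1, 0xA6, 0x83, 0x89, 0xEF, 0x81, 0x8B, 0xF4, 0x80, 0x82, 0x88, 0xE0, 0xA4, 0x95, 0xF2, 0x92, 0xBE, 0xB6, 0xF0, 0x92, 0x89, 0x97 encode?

10

Byte at offset 0: 0xF4 = 11110100 → 4-byte char (#1). Advance 4.
Byte at offset 4: 0xF1 = 11110001 → 4-byte char (#2). Advance 4.
Byte at offset 8: 0xE8 = 11101000 → 3-byte char (#3). Advance 3.
Byte at offset 11: 0xD3 = 11010011 → 2-byte char (#4). Advance 2.
Byte at offset 13: 0xF1 = 11110001 → 4-byte char (#5). Advance 4.
Byte at offset 17: 0xEF = 11101111 → 3-byte char (#6). Advance 3.
Byte at offset 20: 0xF4 = 11110100 → 4-byte char (#7). Advance 4.
Byte at offset 24: 0xE0 = 11100000 → 3-byte char (#8). Advance 3.
Byte at offset 27: 0xF2 = 11110010 → 4-byte char (#9). Advance 4.
Byte at offset 31: 0xF0 = 11110000 → 4-byte char (#10). Advance 4.
Reached end at offset 35 after 10 code points.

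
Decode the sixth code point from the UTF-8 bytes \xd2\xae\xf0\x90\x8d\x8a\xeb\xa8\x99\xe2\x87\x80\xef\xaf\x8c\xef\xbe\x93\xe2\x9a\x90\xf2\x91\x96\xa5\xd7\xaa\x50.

Offset 0: leading byte 0xD2 = 11010010 → 2-byte char #1 = D2 AE.
Offset 2: leading byte 0xF0 = 11110000 → 4-byte char #2 = F0 90 8D 8A.
Offset 6: leading byte 0xEB = 11101011 → 3-byte char #3 = EB A8 99.
Offset 9: leading byte 0xE2 = 11100010 → 3-byte char #4 = E2 87 80.
Offset 12: leading byte 0xEF = 11101111 → 3-byte char #5 = EF AF 8C.
Offset 15: leading byte 0xEF = 11101111 → 3-byte char #6 = EF BE 93.
Leading byte 0xEF = 11101111 matches 1110xxxx → 3-byte sequence.
Byte 1: 0xEF = 11101111, payload 1111 (4 bits).
Byte 2: 0xBE = 10111110 (10xxxxxx ✓), payload 111110.
Byte 3: 0x93 = 10010011 (10xxxxxx ✓), payload 010011.
Concatenate: 1111111110010011 = 0xFF93 (16 bits → U+FF93).

U+FF93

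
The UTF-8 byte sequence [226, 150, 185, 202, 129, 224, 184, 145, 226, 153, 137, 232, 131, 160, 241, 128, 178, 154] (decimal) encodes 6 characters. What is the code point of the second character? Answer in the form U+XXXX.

U+0281

Offset 0: leading byte 0xE2 = 11100010 → 3-byte char #1 = E2 96 B9.
Offset 3: leading byte 0xCA = 11001010 → 2-byte char #2 = CA 81.
Leading byte 0xCA = 11001010 matches 110xxxxx → 2-byte sequence.
Byte 1: 0xCA = 11001010, payload 01010 (5 bits).
Byte 2: 0x81 = 10000001 (10xxxxxx ✓), payload 000001.
Concatenate: 01010000001 = 0x281 (11 bits → U+0281).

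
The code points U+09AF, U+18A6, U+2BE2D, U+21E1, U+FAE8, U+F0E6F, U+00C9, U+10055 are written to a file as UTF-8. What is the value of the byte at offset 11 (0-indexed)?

U+09AF → 3-byte form E0 A6 AF at offsets 0–2.
U+18A6 → 3-byte form E1 A2 A6 at offsets 3–5.
U+2BE2D → 4-byte form F0 AB B8 AD at offsets 6–9.
U+21E1 → 3-byte form E2 87 A1 at offsets 10–12.
Offset 11 falls in char 4's range; it's byte 2 of E2 87 A1 = 0x87.

0x87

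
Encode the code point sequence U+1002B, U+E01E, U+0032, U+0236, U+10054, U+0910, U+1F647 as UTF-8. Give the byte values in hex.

F0 90 80 AB EE 80 9E 32 C8 B6 F0 90 81 94 E0 A4 90 F0 9F 99 87

U+1002B: 4-byte form → F0 90 80 AB.
U+E01E: 3-byte form → EE 80 9E.
U+0032: 1-byte form → 32.
U+0236: 2-byte form → C8 B6.
U+10054: 4-byte form → F0 90 81 94.
U+0910: 3-byte form → E0 A4 90.
U+1F647: 4-byte form → F0 9F 99 87.
Concatenated (21 bytes): F0 90 80 AB EE 80 9E 32 C8 B6 F0 90 81 94 E0 A4 90 F0 9F 99 87.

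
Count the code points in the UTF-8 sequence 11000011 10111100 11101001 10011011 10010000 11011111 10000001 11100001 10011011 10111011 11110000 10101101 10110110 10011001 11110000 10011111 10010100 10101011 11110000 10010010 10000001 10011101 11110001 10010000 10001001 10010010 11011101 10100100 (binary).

9

Byte at offset 0: 0xC3 = 11000011 → 2-byte char (#1). Advance 2.
Byte at offset 2: 0xE9 = 11101001 → 3-byte char (#2). Advance 3.
Byte at offset 5: 0xDF = 11011111 → 2-byte char (#3). Advance 2.
Byte at offset 7: 0xE1 = 11100001 → 3-byte char (#4). Advance 3.
Byte at offset 10: 0xF0 = 11110000 → 4-byte char (#5). Advance 4.
Byte at offset 14: 0xF0 = 11110000 → 4-byte char (#6). Advance 4.
Byte at offset 18: 0xF0 = 11110000 → 4-byte char (#7). Advance 4.
Byte at offset 22: 0xF1 = 11110001 → 4-byte char (#8). Advance 4.
Byte at offset 26: 0xDD = 11011101 → 2-byte char (#9). Advance 2.
Reached end at offset 28 after 9 code points.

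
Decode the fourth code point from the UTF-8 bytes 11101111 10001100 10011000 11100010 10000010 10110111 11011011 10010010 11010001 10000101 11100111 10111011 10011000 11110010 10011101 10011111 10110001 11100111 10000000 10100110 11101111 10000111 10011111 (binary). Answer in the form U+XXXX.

U+0445

Offset 0: leading byte 0xEF = 11101111 → 3-byte char #1 = EF 8C 98.
Offset 3: leading byte 0xE2 = 11100010 → 3-byte char #2 = E2 82 B7.
Offset 6: leading byte 0xDB = 11011011 → 2-byte char #3 = DB 92.
Offset 8: leading byte 0xD1 = 11010001 → 2-byte char #4 = D1 85.
Leading byte 0xD1 = 11010001 matches 110xxxxx → 2-byte sequence.
Byte 1: 0xD1 = 11010001, payload 10001 (5 bits).
Byte 2: 0x85 = 10000101 (10xxxxxx ✓), payload 000101.
Concatenate: 10001000101 = 0x445 (11 bits → U+0445).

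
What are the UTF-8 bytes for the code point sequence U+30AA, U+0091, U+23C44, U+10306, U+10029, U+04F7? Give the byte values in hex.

E3 82 AA C2 91 F0 A3 B1 84 F0 90 8C 86 F0 90 80 A9 D3 B7

U+30AA: 3-byte form → E3 82 AA.
U+0091: 2-byte form → C2 91.
U+23C44: 4-byte form → F0 A3 B1 84.
U+10306: 4-byte form → F0 90 8C 86.
U+10029: 4-byte form → F0 90 80 A9.
U+04F7: 2-byte form → D3 B7.
Concatenated (19 bytes): E3 82 AA C2 91 F0 A3 B1 84 F0 90 8C 86 F0 90 80 A9 D3 B7.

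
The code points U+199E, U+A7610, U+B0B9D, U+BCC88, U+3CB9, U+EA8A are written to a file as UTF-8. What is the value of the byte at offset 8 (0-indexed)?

0xB0

U+199E → 3-byte form E1 A6 9E at offsets 0–2.
U+A7610 → 4-byte form F2 A7 98 90 at offsets 3–6.
U+B0B9D → 4-byte form F2 B0 AE 9D at offsets 7–10.
Offset 8 falls in char 3's range; it's byte 2 of F2 B0 AE 9D = 0xB0.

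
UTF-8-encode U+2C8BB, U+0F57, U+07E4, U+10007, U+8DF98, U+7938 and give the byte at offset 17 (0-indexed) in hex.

U+2C8BB → 4-byte form F0 AC A2 BB at offsets 0–3.
U+0F57 → 3-byte form E0 BD 97 at offsets 4–6.
U+07E4 → 2-byte form DF A4 at offsets 7–8.
U+10007 → 4-byte form F0 90 80 87 at offsets 9–12.
U+8DF98 → 4-byte form F2 8D BE 98 at offsets 13–16.
U+7938 → 3-byte form E7 A4 B8 at offsets 17–19.
Offset 17 falls in char 6's range; it's byte 1 of E7 A4 B8 = 0xE7.

0xE7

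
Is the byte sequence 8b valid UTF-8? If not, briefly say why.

Byte 0x8B = 10001011 has the form 10xxxxxx — a continuation byte — but there is no preceding leading byte.

invalid (continuation byte with no leading byte)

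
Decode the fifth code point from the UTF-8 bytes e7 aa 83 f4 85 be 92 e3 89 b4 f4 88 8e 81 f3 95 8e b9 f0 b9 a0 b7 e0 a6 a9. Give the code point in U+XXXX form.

Offset 0: leading byte 0xE7 = 11100111 → 3-byte char #1 = E7 AA 83.
Offset 3: leading byte 0xF4 = 11110100 → 4-byte char #2 = F4 85 BE 92.
Offset 7: leading byte 0xE3 = 11100011 → 3-byte char #3 = E3 89 B4.
Offset 10: leading byte 0xF4 = 11110100 → 4-byte char #4 = F4 88 8E 81.
Offset 14: leading byte 0xF3 = 11110011 → 4-byte char #5 = F3 95 8E B9.
Leading byte 0xF3 = 11110011 matches 11110xxx → 4-byte sequence.
Byte 1: 0xF3 = 11110011, payload 011 (3 bits).
Byte 2: 0x95 = 10010101 (10xxxxxx ✓), payload 010101.
Byte 3: 0x8E = 10001110 (10xxxxxx ✓), payload 001110.
Byte 4: 0xB9 = 10111001 (10xxxxxx ✓), payload 111001.
Concatenate: 011010101001110111001 = 0xD53B9 (21 bits → U+D53B9).

U+D53B9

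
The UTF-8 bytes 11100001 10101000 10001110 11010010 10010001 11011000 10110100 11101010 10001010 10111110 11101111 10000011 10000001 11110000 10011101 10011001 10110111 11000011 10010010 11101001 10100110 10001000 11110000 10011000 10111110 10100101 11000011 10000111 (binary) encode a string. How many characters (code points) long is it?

10

Byte at offset 0: 0xE1 = 11100001 → 3-byte char (#1). Advance 3.
Byte at offset 3: 0xD2 = 11010010 → 2-byte char (#2). Advance 2.
Byte at offset 5: 0xD8 = 11011000 → 2-byte char (#3). Advance 2.
Byte at offset 7: 0xEA = 11101010 → 3-byte char (#4). Advance 3.
Byte at offset 10: 0xEF = 11101111 → 3-byte char (#5). Advance 3.
Byte at offset 13: 0xF0 = 11110000 → 4-byte char (#6). Advance 4.
Byte at offset 17: 0xC3 = 11000011 → 2-byte char (#7). Advance 2.
Byte at offset 19: 0xE9 = 11101001 → 3-byte char (#8). Advance 3.
Byte at offset 22: 0xF0 = 11110000 → 4-byte char (#9). Advance 4.
Byte at offset 26: 0xC3 = 11000011 → 2-byte char (#10). Advance 2.
Reached end at offset 28 after 10 code points.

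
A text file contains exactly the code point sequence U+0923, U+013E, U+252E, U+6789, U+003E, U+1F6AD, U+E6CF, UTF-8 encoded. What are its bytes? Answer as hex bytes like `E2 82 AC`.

E0 A4 A3 C4 BE E2 94 AE E6 9E 89 3E F0 9F 9A AD EE 9B 8F

U+0923: 3-byte form → E0 A4 A3.
U+013E: 2-byte form → C4 BE.
U+252E: 3-byte form → E2 94 AE.
U+6789: 3-byte form → E6 9E 89.
U+003E: 1-byte form → 3E.
U+1F6AD: 4-byte form → F0 9F 9A AD.
U+E6CF: 3-byte form → EE 9B 8F.
Concatenated (19 bytes): E0 A4 A3 C4 BE E2 94 AE E6 9E 89 3E F0 9F 9A AD EE 9B 8F.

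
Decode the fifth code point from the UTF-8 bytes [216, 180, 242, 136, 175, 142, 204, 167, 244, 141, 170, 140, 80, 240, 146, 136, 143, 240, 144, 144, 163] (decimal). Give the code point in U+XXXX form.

Offset 0: leading byte 0xD8 = 11011000 → 2-byte char #1 = D8 B4.
Offset 2: leading byte 0xF2 = 11110010 → 4-byte char #2 = F2 88 AF 8E.
Offset 6: leading byte 0xCC = 11001100 → 2-byte char #3 = CC A7.
Offset 8: leading byte 0xF4 = 11110100 → 4-byte char #4 = F4 8D AA 8C.
Offset 12: leading byte 0x50 = 01010000 → 1-byte char #5 = 50.
Leading byte 0x50 = 01010000 matches 0xxxxxxx → 1-byte sequence.
Byte 1: 0x50 = 01010000, payload 1010000 (7 bits).
Concatenate: 1010000 = 0x50 (7 bits → U+0050).

U+0050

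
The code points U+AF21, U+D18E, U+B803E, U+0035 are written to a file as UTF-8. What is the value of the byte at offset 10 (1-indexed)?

0xBE

1-indexed offset 10 is 0-indexed offset 9.
U+AF21 → 3-byte form EA BC A1 at offsets 0–2.
U+D18E → 3-byte form ED 86 8E at offsets 3–5.
U+B803E → 4-byte form F2 B8 80 BE at offsets 6–9.
Offset 9 falls in char 3's range; it's byte 4 of F2 B8 80 BE = 0xBE.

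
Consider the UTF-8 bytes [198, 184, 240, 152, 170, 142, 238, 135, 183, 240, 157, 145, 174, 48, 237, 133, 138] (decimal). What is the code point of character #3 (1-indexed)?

U+E1F7

Offset 0: leading byte 0xC6 = 11000110 → 2-byte char #1 = C6 B8.
Offset 2: leading byte 0xF0 = 11110000 → 4-byte char #2 = F0 98 AA 8E.
Offset 6: leading byte 0xEE = 11101110 → 3-byte char #3 = EE 87 B7.
Leading byte 0xEE = 11101110 matches 1110xxxx → 3-byte sequence.
Byte 1: 0xEE = 11101110, payload 1110 (4 bits).
Byte 2: 0x87 = 10000111 (10xxxxxx ✓), payload 000111.
Byte 3: 0xB7 = 10110111 (10xxxxxx ✓), payload 110111.
Concatenate: 1110000111110111 = 0xE1F7 (16 bits → U+E1F7).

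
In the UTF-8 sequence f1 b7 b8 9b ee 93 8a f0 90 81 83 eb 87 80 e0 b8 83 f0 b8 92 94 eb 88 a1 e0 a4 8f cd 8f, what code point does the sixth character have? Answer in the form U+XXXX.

U+38494

Offset 0: leading byte 0xF1 = 11110001 → 4-byte char #1 = F1 B7 B8 9B.
Offset 4: leading byte 0xEE = 11101110 → 3-byte char #2 = EE 93 8A.
Offset 7: leading byte 0xF0 = 11110000 → 4-byte char #3 = F0 90 81 83.
Offset 11: leading byte 0xEB = 11101011 → 3-byte char #4 = EB 87 80.
Offset 14: leading byte 0xE0 = 11100000 → 3-byte char #5 = E0 B8 83.
Offset 17: leading byte 0xF0 = 11110000 → 4-byte char #6 = F0 B8 92 94.
Leading byte 0xF0 = 11110000 matches 11110xxx → 4-byte sequence.
Byte 1: 0xF0 = 11110000, payload 000 (3 bits).
Byte 2: 0xB8 = 10111000 (10xxxxxx ✓), payload 111000.
Byte 3: 0x92 = 10010010 (10xxxxxx ✓), payload 010010.
Byte 4: 0x94 = 10010100 (10xxxxxx ✓), payload 010100.
Concatenate: 000111000010010010100 = 0x38494 (21 bits → U+38494).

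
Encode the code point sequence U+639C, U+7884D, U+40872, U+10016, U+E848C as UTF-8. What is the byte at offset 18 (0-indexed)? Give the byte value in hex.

0x8C

U+639C → 3-byte form E6 8E 9C at offsets 0–2.
U+7884D → 4-byte form F1 B8 A1 8D at offsets 3–6.
U+40872 → 4-byte form F1 80 A1 B2 at offsets 7–10.
U+10016 → 4-byte form F0 90 80 96 at offsets 11–14.
U+E848C → 4-byte form F3 A8 92 8C at offsets 15–18.
Offset 18 falls in char 5's range; it's byte 4 of F3 A8 92 8C = 0x8C.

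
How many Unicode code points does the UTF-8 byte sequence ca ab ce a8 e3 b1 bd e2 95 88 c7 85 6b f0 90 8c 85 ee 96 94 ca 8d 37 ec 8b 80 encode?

11

Byte at offset 0: 0xCA = 11001010 → 2-byte char (#1). Advance 2.
Byte at offset 2: 0xCE = 11001110 → 2-byte char (#2). Advance 2.
Byte at offset 4: 0xE3 = 11100011 → 3-byte char (#3). Advance 3.
Byte at offset 7: 0xE2 = 11100010 → 3-byte char (#4). Advance 3.
Byte at offset 10: 0xC7 = 11000111 → 2-byte char (#5). Advance 2.
Byte at offset 12: 0x6B = 01101011 → 1-byte char (#6). Advance 1.
Byte at offset 13: 0xF0 = 11110000 → 4-byte char (#7). Advance 4.
Byte at offset 17: 0xEE = 11101110 → 3-byte char (#8). Advance 3.
Byte at offset 20: 0xCA = 11001010 → 2-byte char (#9). Advance 2.
Byte at offset 22: 0x37 = 00110111 → 1-byte char (#10). Advance 1.
Byte at offset 23: 0xEC = 11101100 → 3-byte char (#11). Advance 3.
Reached end at offset 26 after 11 code points.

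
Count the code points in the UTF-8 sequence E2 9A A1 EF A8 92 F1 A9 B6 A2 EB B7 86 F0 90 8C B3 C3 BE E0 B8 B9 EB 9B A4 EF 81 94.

9

Byte at offset 0: 0xE2 = 11100010 → 3-byte char (#1). Advance 3.
Byte at offset 3: 0xEF = 11101111 → 3-byte char (#2). Advance 3.
Byte at offset 6: 0xF1 = 11110001 → 4-byte char (#3). Advance 4.
Byte at offset 10: 0xEB = 11101011 → 3-byte char (#4). Advance 3.
Byte at offset 13: 0xF0 = 11110000 → 4-byte char (#5). Advance 4.
Byte at offset 17: 0xC3 = 11000011 → 2-byte char (#6). Advance 2.
Byte at offset 19: 0xE0 = 11100000 → 3-byte char (#7). Advance 3.
Byte at offset 22: 0xEB = 11101011 → 3-byte char (#8). Advance 3.
Byte at offset 25: 0xEF = 11101111 → 3-byte char (#9). Advance 3.
Reached end at offset 28 after 9 code points.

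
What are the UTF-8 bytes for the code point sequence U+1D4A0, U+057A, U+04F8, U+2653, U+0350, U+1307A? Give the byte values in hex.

F0 9D 92 A0 D5 BA D3 B8 E2 99 93 CD 90 F0 93 81 BA

U+1D4A0: 4-byte form → F0 9D 92 A0.
U+057A: 2-byte form → D5 BA.
U+04F8: 2-byte form → D3 B8.
U+2653: 3-byte form → E2 99 93.
U+0350: 2-byte form → CD 90.
U+1307A: 4-byte form → F0 93 81 BA.
Concatenated (17 bytes): F0 9D 92 A0 D5 BA D3 B8 E2 99 93 CD 90 F0 93 81 BA.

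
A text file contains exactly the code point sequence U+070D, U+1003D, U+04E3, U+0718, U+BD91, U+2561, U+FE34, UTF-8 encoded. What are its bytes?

DC 8D F0 90 80 BD D3 A3 DC 98 EB B6 91 E2 95 A1 EF B8 B4

U+070D: 2-byte form → DC 8D.
U+1003D: 4-byte form → F0 90 80 BD.
U+04E3: 2-byte form → D3 A3.
U+0718: 2-byte form → DC 98.
U+BD91: 3-byte form → EB B6 91.
U+2561: 3-byte form → E2 95 A1.
U+FE34: 3-byte form → EF B8 B4.
Concatenated (19 bytes): DC 8D F0 90 80 BD D3 A3 DC 98 EB B6 91 E2 95 A1 EF B8 B4.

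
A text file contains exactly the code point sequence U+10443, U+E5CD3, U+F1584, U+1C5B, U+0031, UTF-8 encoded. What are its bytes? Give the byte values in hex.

F0 90 91 83 F3 A5 B3 93 F3 B1 96 84 E1 B1 9B 31

U+10443: 4-byte form → F0 90 91 83.
U+E5CD3: 4-byte form → F3 A5 B3 93.
U+F1584: 4-byte form → F3 B1 96 84.
U+1C5B: 3-byte form → E1 B1 9B.
U+0031: 1-byte form → 31.
Concatenated (16 bytes): F0 90 91 83 F3 A5 B3 93 F3 B1 96 84 E1 B1 9B 31.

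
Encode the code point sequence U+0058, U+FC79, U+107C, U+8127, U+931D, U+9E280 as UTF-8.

58 EF B1 B9 E1 81 BC E8 84 A7 E9 8C 9D F2 9E 8A 80

U+0058: 1-byte form → 58.
U+FC79: 3-byte form → EF B1 B9.
U+107C: 3-byte form → E1 81 BC.
U+8127: 3-byte form → E8 84 A7.
U+931D: 3-byte form → E9 8C 9D.
U+9E280: 4-byte form → F2 9E 8A 80.
Concatenated (17 bytes): 58 EF B1 B9 E1 81 BC E8 84 A7 E9 8C 9D F2 9E 8A 80.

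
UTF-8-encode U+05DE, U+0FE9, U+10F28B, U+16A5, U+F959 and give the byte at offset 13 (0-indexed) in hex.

0xA5

U+05DE → 2-byte form D7 9E at offsets 0–1.
U+0FE9 → 3-byte form E0 BF A9 at offsets 2–4.
U+10F28B → 4-byte form F4 8F 8A 8B at offsets 5–8.
U+16A5 → 3-byte form E1 9A A5 at offsets 9–11.
U+F959 → 3-byte form EF A5 99 at offsets 12–14.
Offset 13 falls in char 5's range; it's byte 2 of EF A5 99 = 0xA5.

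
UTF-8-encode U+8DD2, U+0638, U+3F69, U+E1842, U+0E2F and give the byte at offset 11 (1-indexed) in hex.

0xA1

1-indexed offset 11 is 0-indexed offset 10.
U+8DD2 → 3-byte form E8 B7 92 at offsets 0–2.
U+0638 → 2-byte form D8 B8 at offsets 3–4.
U+3F69 → 3-byte form E3 BD A9 at offsets 5–7.
U+E1842 → 4-byte form F3 A1 A1 82 at offsets 8–11.
Offset 10 falls in char 4's range; it's byte 3 of F3 A1 A1 82 = 0xA1.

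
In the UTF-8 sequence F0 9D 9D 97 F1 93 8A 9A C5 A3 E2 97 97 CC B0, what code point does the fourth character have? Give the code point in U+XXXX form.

Offset 0: leading byte 0xF0 = 11110000 → 4-byte char #1 = F0 9D 9D 97.
Offset 4: leading byte 0xF1 = 11110001 → 4-byte char #2 = F1 93 8A 9A.
Offset 8: leading byte 0xC5 = 11000101 → 2-byte char #3 = C5 A3.
Offset 10: leading byte 0xE2 = 11100010 → 3-byte char #4 = E2 97 97.
Leading byte 0xE2 = 11100010 matches 1110xxxx → 3-byte sequence.
Byte 1: 0xE2 = 11100010, payload 0010 (4 bits).
Byte 2: 0x97 = 10010111 (10xxxxxx ✓), payload 010111.
Byte 3: 0x97 = 10010111 (10xxxxxx ✓), payload 010111.
Concatenate: 0010010111010111 = 0x25D7 (16 bits → U+25D7).

U+25D7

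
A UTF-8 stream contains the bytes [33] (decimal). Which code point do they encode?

U+0021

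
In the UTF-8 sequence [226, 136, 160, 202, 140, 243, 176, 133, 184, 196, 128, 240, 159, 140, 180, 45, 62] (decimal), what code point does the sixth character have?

Offset 0: leading byte 0xE2 = 11100010 → 3-byte char #1 = E2 88 A0.
Offset 3: leading byte 0xCA = 11001010 → 2-byte char #2 = CA 8C.
Offset 5: leading byte 0xF3 = 11110011 → 4-byte char #3 = F3 B0 85 B8.
Offset 9: leading byte 0xC4 = 11000100 → 2-byte char #4 = C4 80.
Offset 11: leading byte 0xF0 = 11110000 → 4-byte char #5 = F0 9F 8C B4.
Offset 15: leading byte 0x2D = 00101101 → 1-byte char #6 = 2D.
Leading byte 0x2D = 00101101 matches 0xxxxxxx → 1-byte sequence.
Byte 1: 0x2D = 00101101, payload 0101101 (7 bits).
Concatenate: 0101101 = 0x2D (7 bits → U+002D).

U+002D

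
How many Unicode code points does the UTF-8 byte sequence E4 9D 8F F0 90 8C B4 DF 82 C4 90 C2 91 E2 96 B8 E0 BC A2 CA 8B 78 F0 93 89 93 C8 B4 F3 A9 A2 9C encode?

12

Byte at offset 0: 0xE4 = 11100100 → 3-byte char (#1). Advance 3.
Byte at offset 3: 0xF0 = 11110000 → 4-byte char (#2). Advance 4.
Byte at offset 7: 0xDF = 11011111 → 2-byte char (#3). Advance 2.
Byte at offset 9: 0xC4 = 11000100 → 2-byte char (#4). Advance 2.
Byte at offset 11: 0xC2 = 11000010 → 2-byte char (#5). Advance 2.
Byte at offset 13: 0xE2 = 11100010 → 3-byte char (#6). Advance 3.
Byte at offset 16: 0xE0 = 11100000 → 3-byte char (#7). Advance 3.
Byte at offset 19: 0xCA = 11001010 → 2-byte char (#8). Advance 2.
Byte at offset 21: 0x78 = 01111000 → 1-byte char (#9). Advance 1.
Byte at offset 22: 0xF0 = 11110000 → 4-byte char (#10). Advance 4.
Byte at offset 26: 0xC8 = 11001000 → 2-byte char (#11). Advance 2.
Byte at offset 28: 0xF3 = 11110011 → 4-byte char (#12). Advance 4.
Reached end at offset 32 after 12 code points.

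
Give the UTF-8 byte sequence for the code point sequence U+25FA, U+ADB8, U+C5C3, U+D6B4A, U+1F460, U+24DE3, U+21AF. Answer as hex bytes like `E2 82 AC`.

U+25FA: 3-byte form → E2 97 BA.
U+ADB8: 3-byte form → EA B6 B8.
U+C5C3: 3-byte form → EC 97 83.
U+D6B4A: 4-byte form → F3 96 AD 8A.
U+1F460: 4-byte form → F0 9F 91 A0.
U+24DE3: 4-byte form → F0 A4 B7 A3.
U+21AF: 3-byte form → E2 86 AF.
Concatenated (24 bytes): E2 97 BA EA B6 B8 EC 97 83 F3 96 AD 8A F0 9F 91 A0 F0 A4 B7 A3 E2 86 AF.

E2 97 BA EA B6 B8 EC 97 83 F3 96 AD 8A F0 9F 91 A0 F0 A4 B7 A3 E2 86 AF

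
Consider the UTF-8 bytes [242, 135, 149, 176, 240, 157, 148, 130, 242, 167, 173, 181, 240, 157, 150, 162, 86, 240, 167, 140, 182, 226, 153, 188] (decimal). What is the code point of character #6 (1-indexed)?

U+27336

Offset 0: leading byte 0xF2 = 11110010 → 4-byte char #1 = F2 87 95 B0.
Offset 4: leading byte 0xF0 = 11110000 → 4-byte char #2 = F0 9D 94 82.
Offset 8: leading byte 0xF2 = 11110010 → 4-byte char #3 = F2 A7 AD B5.
Offset 12: leading byte 0xF0 = 11110000 → 4-byte char #4 = F0 9D 96 A2.
Offset 16: leading byte 0x56 = 01010110 → 1-byte char #5 = 56.
Offset 17: leading byte 0xF0 = 11110000 → 4-byte char #6 = F0 A7 8C B6.
Leading byte 0xF0 = 11110000 matches 11110xxx → 4-byte sequence.
Byte 1: 0xF0 = 11110000, payload 000 (3 bits).
Byte 2: 0xA7 = 10100111 (10xxxxxx ✓), payload 100111.
Byte 3: 0x8C = 10001100 (10xxxxxx ✓), payload 001100.
Byte 4: 0xB6 = 10110110 (10xxxxxx ✓), payload 110110.
Concatenate: 000100111001100110110 = 0x27336 (21 bits → U+27336).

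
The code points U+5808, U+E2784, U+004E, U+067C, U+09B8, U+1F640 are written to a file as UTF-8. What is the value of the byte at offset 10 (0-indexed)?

0xE0

U+5808 → 3-byte form E5 A0 88 at offsets 0–2.
U+E2784 → 4-byte form F3 A2 9E 84 at offsets 3–6.
U+004E → 1-byte form 4E at offsets 7–7.
U+067C → 2-byte form D9 BC at offsets 8–9.
U+09B8 → 3-byte form E0 A6 B8 at offsets 10–12.
Offset 10 falls in char 5's range; it's byte 1 of E0 A6 B8 = 0xE0.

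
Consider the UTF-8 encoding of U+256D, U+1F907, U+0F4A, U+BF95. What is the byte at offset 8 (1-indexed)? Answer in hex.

0xE0

1-indexed offset 8 is 0-indexed offset 7.
U+256D → 3-byte form E2 95 AD at offsets 0–2.
U+1F907 → 4-byte form F0 9F A4 87 at offsets 3–6.
U+0F4A → 3-byte form E0 BD 8A at offsets 7–9.
Offset 7 falls in char 3's range; it's byte 1 of E0 BD 8A = 0xE0.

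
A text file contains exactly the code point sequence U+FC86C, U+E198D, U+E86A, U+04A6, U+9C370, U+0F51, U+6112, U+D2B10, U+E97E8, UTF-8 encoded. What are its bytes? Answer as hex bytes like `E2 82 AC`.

U+FC86C: 4-byte form → F3 BC A1 AC.
U+E198D: 4-byte form → F3 A1 A6 8D.
U+E86A: 3-byte form → EE A1 AA.
U+04A6: 2-byte form → D2 A6.
U+9C370: 4-byte form → F2 9C 8D B0.
U+0F51: 3-byte form → E0 BD 91.
U+6112: 3-byte form → E6 84 92.
U+D2B10: 4-byte form → F3 92 AC 90.
U+E97E8: 4-byte form → F3 A9 9F A8.
Concatenated (31 bytes): F3 BC A1 AC F3 A1 A6 8D EE A1 AA D2 A6 F2 9C 8D B0 E0 BD 91 E6 84 92 F3 92 AC 90 F3 A9 9F A8.

F3 BC A1 AC F3 A1 A6 8D EE A1 AA D2 A6 F2 9C 8D B0 E0 BD 91 E6 84 92 F3 92 AC 90 F3 A9 9F A8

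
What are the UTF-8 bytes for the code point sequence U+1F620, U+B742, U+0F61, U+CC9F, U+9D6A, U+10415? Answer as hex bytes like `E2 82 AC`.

F0 9F 98 A0 EB 9D 82 E0 BD A1 EC B2 9F E9 B5 AA F0 90 90 95

U+1F620: 4-byte form → F0 9F 98 A0.
U+B742: 3-byte form → EB 9D 82.
U+0F61: 3-byte form → E0 BD A1.
U+CC9F: 3-byte form → EC B2 9F.
U+9D6A: 3-byte form → E9 B5 AA.
U+10415: 4-byte form → F0 90 90 95.
Concatenated (20 bytes): F0 9F 98 A0 EB 9D 82 E0 BD A1 EC B2 9F E9 B5 AA F0 90 90 95.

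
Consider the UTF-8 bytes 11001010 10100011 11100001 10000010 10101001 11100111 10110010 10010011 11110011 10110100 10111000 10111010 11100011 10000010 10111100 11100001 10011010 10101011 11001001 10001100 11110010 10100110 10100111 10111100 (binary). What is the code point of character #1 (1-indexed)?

U+02A3

Offset 0: leading byte 0xCA = 11001010 → 2-byte char #1 = CA A3.
Leading byte 0xCA = 11001010 matches 110xxxxx → 2-byte sequence.
Byte 1: 0xCA = 11001010, payload 01010 (5 bits).
Byte 2: 0xA3 = 10100011 (10xxxxxx ✓), payload 100011.
Concatenate: 01010100011 = 0x2A3 (11 bits → U+02A3).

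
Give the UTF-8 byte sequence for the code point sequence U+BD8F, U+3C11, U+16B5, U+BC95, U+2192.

U+BD8F: 3-byte form → EB B6 8F.
U+3C11: 3-byte form → E3 B0 91.
U+16B5: 3-byte form → E1 9A B5.
U+BC95: 3-byte form → EB B2 95.
U+2192: 3-byte form → E2 86 92.
Concatenated (15 bytes): EB B6 8F E3 B0 91 E1 9A B5 EB B2 95 E2 86 92.

EB B6 8F E3 B0 91 E1 9A B5 EB B2 95 E2 86 92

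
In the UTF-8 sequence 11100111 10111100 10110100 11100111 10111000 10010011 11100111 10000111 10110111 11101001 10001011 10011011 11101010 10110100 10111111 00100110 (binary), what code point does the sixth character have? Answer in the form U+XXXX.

Offset 0: leading byte 0xE7 = 11100111 → 3-byte char #1 = E7 BC B4.
Offset 3: leading byte 0xE7 = 11100111 → 3-byte char #2 = E7 B8 93.
Offset 6: leading byte 0xE7 = 11100111 → 3-byte char #3 = E7 87 B7.
Offset 9: leading byte 0xE9 = 11101001 → 3-byte char #4 = E9 8B 9B.
Offset 12: leading byte 0xEA = 11101010 → 3-byte char #5 = EA B4 BF.
Offset 15: leading byte 0x26 = 00100110 → 1-byte char #6 = 26.
Leading byte 0x26 = 00100110 matches 0xxxxxxx → 1-byte sequence.
Byte 1: 0x26 = 00100110, payload 0100110 (7 bits).
Concatenate: 0100110 = 0x26 (7 bits → U+0026).

U+0026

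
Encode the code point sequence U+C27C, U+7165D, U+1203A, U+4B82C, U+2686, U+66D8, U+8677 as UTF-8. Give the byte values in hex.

U+C27C: 3-byte form → EC 89 BC.
U+7165D: 4-byte form → F1 B1 99 9D.
U+1203A: 4-byte form → F0 92 80 BA.
U+4B82C: 4-byte form → F1 8B A0 AC.
U+2686: 3-byte form → E2 9A 86.
U+66D8: 3-byte form → E6 9B 98.
U+8677: 3-byte form → E8 99 B7.
Concatenated (24 bytes): EC 89 BC F1 B1 99 9D F0 92 80 BA F1 8B A0 AC E2 9A 86 E6 9B 98 E8 99 B7.

EC 89 BC F1 B1 99 9D F0 92 80 BA F1 8B A0 AC E2 9A 86 E6 9B 98 E8 99 B7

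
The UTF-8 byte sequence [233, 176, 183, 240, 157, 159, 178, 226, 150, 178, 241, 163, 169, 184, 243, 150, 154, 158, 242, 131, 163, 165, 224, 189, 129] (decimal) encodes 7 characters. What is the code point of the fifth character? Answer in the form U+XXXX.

Offset 0: leading byte 0xE9 = 11101001 → 3-byte char #1 = E9 B0 B7.
Offset 3: leading byte 0xF0 = 11110000 → 4-byte char #2 = F0 9D 9F B2.
Offset 7: leading byte 0xE2 = 11100010 → 3-byte char #3 = E2 96 B2.
Offset 10: leading byte 0xF1 = 11110001 → 4-byte char #4 = F1 A3 A9 B8.
Offset 14: leading byte 0xF3 = 11110011 → 4-byte char #5 = F3 96 9A 9E.
Leading byte 0xF3 = 11110011 matches 11110xxx → 4-byte sequence.
Byte 1: 0xF3 = 11110011, payload 011 (3 bits).
Byte 2: 0x96 = 10010110 (10xxxxxx ✓), payload 010110.
Byte 3: 0x9A = 10011010 (10xxxxxx ✓), payload 011010.
Byte 4: 0x9E = 10011110 (10xxxxxx ✓), payload 011110.
Concatenate: 011010110011010011110 = 0xD669E (21 bits → U+D669E).

U+D669E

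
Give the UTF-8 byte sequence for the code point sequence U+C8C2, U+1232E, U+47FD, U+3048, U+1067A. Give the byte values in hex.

EC A3 82 F0 92 8C AE E4 9F BD E3 81 88 F0 90 99 BA

U+C8C2: 3-byte form → EC A3 82.
U+1232E: 4-byte form → F0 92 8C AE.
U+47FD: 3-byte form → E4 9F BD.
U+3048: 3-byte form → E3 81 88.
U+1067A: 4-byte form → F0 90 99 BA.
Concatenated (17 bytes): EC A3 82 F0 92 8C AE E4 9F BD E3 81 88 F0 90 99 BA.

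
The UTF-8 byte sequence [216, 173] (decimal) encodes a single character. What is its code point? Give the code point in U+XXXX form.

Leading byte 0xD8 = 11011000 matches 110xxxxx → 2-byte sequence.
Byte 1: 0xD8 = 11011000, payload 11000 (5 bits).
Byte 2: 0xAD = 10101101 (10xxxxxx ✓), payload 101101.
Concatenate: 11000101101 = 0x62D (11 bits → U+062D).

U+062D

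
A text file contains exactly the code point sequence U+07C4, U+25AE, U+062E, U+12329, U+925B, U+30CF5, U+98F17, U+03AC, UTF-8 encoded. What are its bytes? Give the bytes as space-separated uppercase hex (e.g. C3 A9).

DF 84 E2 96 AE D8 AE F0 92 8C A9 E9 89 9B F0 B0 B3 B5 F2 98 BC 97 CE AC

U+07C4: 2-byte form → DF 84.
U+25AE: 3-byte form → E2 96 AE.
U+062E: 2-byte form → D8 AE.
U+12329: 4-byte form → F0 92 8C A9.
U+925B: 3-byte form → E9 89 9B.
U+30CF5: 4-byte form → F0 B0 B3 B5.
U+98F17: 4-byte form → F2 98 BC 97.
U+03AC: 2-byte form → CE AC.
Concatenated (24 bytes): DF 84 E2 96 AE D8 AE F0 92 8C A9 E9 89 9B F0 B0 B3 B5 F2 98 BC 97 CE AC.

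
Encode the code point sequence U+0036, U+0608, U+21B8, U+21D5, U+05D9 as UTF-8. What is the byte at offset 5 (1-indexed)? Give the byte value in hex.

1-indexed offset 5 is 0-indexed offset 4.
U+0036 → 1-byte form 36 at offsets 0–0.
U+0608 → 2-byte form D8 88 at offsets 1–2.
U+21B8 → 3-byte form E2 86 B8 at offsets 3–5.
Offset 4 falls in char 3's range; it's byte 2 of E2 86 B8 = 0x86.

0x86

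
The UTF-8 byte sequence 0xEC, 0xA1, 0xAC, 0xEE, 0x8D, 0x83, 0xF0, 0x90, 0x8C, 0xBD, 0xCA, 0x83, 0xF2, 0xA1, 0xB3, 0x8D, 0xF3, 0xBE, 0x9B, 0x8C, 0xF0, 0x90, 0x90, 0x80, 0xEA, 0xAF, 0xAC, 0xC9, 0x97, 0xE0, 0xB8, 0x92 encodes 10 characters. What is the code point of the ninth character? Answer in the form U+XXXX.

Offset 0: leading byte 0xEC = 11101100 → 3-byte char #1 = EC A1 AC.
Offset 3: leading byte 0xEE = 11101110 → 3-byte char #2 = EE 8D 83.
Offset 6: leading byte 0xF0 = 11110000 → 4-byte char #3 = F0 90 8C BD.
Offset 10: leading byte 0xCA = 11001010 → 2-byte char #4 = CA 83.
Offset 12: leading byte 0xF2 = 11110010 → 4-byte char #5 = F2 A1 B3 8D.
Offset 16: leading byte 0xF3 = 11110011 → 4-byte char #6 = F3 BE 9B 8C.
Offset 20: leading byte 0xF0 = 11110000 → 4-byte char #7 = F0 90 90 80.
Offset 24: leading byte 0xEA = 11101010 → 3-byte char #8 = EA AF AC.
Offset 27: leading byte 0xC9 = 11001001 → 2-byte char #9 = C9 97.
Leading byte 0xC9 = 11001001 matches 110xxxxx → 2-byte sequence.
Byte 1: 0xC9 = 11001001, payload 01001 (5 bits).
Byte 2: 0x97 = 10010111 (10xxxxxx ✓), payload 010111.
Concatenate: 01001010111 = 0x257 (11 bits → U+0257).

U+0257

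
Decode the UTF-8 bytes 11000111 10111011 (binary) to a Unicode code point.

U+01FB

Leading byte 0xC7 = 11000111 matches 110xxxxx → 2-byte sequence.
Byte 1: 0xC7 = 11000111, payload 00111 (5 bits).
Byte 2: 0xBB = 10111011 (10xxxxxx ✓), payload 111011.
Concatenate: 00111111011 = 0x1FB (11 bits → U+01FB).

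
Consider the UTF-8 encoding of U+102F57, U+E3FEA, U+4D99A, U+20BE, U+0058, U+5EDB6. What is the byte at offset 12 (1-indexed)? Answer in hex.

1-indexed offset 12 is 0-indexed offset 11.
U+102F57 → 4-byte form F4 82 BD 97 at offsets 0–3.
U+E3FEA → 4-byte form F3 A3 BF AA at offsets 4–7.
U+4D99A → 4-byte form F1 8D A6 9A at offsets 8–11.
Offset 11 falls in char 3's range; it's byte 4 of F1 8D A6 9A = 0x9A.

0x9A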